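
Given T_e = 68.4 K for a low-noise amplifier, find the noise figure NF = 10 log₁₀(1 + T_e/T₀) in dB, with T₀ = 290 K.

F = 1 + T_e/T₀ = 1 + 68.4/290 = 1.23586
NF = 10 log₁₀(1.23586) = 0.920 dB

0.920 dB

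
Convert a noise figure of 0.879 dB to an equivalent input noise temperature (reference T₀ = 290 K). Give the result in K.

F = 10^(0.879/10) = 1.22433
T_e = (F − 1)·T₀ = (1.22433 − 1) × 290 = 65.1 K

65.1 K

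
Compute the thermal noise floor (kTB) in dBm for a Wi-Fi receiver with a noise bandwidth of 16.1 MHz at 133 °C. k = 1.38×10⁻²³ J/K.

T = 133 °C + 273.15 = 406.15 K
P_n = kTB = 1.38×10⁻²³ × 406.15 × 1.61×10⁷ = 9.02×10⁻¹⁴ W
In dBm: 10 log₁₀(9.02×10⁻¹⁴ / 10⁻³) = −100.4 dBm

−100.4 dBm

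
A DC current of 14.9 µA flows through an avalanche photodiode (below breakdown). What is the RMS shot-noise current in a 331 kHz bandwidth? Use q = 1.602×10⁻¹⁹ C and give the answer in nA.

I_n = √(2qI·B)
2qI·B = 2 × 1.602×10⁻¹⁹ × 1.49×10⁻⁵ × 3.31×10⁵ = 1.58×10⁻¹⁸ A²
I_n = √(1.58×10⁻¹⁸) = 1.26×10⁻⁹ A = 1.26 nA

1.26 nA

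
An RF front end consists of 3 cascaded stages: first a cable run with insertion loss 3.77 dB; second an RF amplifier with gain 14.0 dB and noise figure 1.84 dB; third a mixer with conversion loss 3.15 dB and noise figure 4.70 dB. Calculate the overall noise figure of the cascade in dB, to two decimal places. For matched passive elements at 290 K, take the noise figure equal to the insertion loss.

Convert to linear (a loss of L dB is a gain of −L dB): F_i = 10^(NF_i/10), G_i = 10^(G_i,dB/10)
  Stage 1: F_1 = 10^(3.77/10) = 2.382, G_1 = 10^(−3.77/10) = 0.4198
  Stage 2: F_2 = 10^(1.84/10) = 1.528, G_2 = 10^(14.0/10) = 25.12
  Stage 3: F_3 = 10^(4.70/10) = 2.951, G_3 = 10^(−3.15/10) = 0.4842
Friis cascade:
  F = 2.382 + (1.528 − 1)/0.4198 + (2.951 − 1)/10.54 = 3.824
NF = 10 log₁₀(3.824) = 5.83 dB

5.83 dB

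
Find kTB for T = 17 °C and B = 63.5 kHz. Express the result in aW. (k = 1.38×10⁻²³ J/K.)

T = 17 °C + 273.15 = 290.15 K
P_n = kTB = 1.38×10⁻²³ × 290.15 × 6.35×10⁴ = 2.54×10⁻¹⁶ W = 254 aW

254 aW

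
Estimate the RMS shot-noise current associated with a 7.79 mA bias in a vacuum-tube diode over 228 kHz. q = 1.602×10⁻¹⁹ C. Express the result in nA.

I_n = √(2qI·B)
2qI·B = 2 × 1.602×10⁻¹⁹ × 7.79×10⁻³ × 2.28×10⁵ = 5.69×10⁻¹⁶ A²
I_n = √(5.69×10⁻¹⁶) = 2.39×10⁻⁸ A = 23.9 nA

23.9 nA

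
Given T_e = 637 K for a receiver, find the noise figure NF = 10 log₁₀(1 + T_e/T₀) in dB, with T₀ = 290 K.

F = 1 + T_e/T₀ = 1 + 637/290 = 3.19655
NF = 10 log₁₀(3.19655) = 5.05 dB

5.05 dB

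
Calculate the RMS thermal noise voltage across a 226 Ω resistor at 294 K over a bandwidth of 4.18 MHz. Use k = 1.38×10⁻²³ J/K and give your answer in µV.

V_n = √(4kTRB)
4kTRB = 4 × 1.38×10⁻²³ × 294 × 2.26×10² × 4.18×10⁶ = 1.53×10⁻¹¹ V²
V_n = √(1.53×10⁻¹¹) = 3.92×10⁻⁶ V = 3.92 µV

3.92 µV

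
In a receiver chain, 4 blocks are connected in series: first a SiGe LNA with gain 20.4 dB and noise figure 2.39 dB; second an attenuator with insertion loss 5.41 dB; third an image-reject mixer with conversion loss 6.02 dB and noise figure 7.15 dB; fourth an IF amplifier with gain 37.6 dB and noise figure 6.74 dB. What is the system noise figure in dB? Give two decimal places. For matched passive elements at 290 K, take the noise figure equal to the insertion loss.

3.73 dB

Convert to linear (a loss of L dB is a gain of −L dB): F_i = 10^(NF_i/10), G_i = 10^(G_i,dB/10)
  Stage 1: F_1 = 10^(2.39/10) = 1.734, G_1 = 10^(20.4/10) = 109.6
  Stage 2: F_2 = 10^(5.41/10) = 3.475, G_2 = 10^(−5.41/10) = 0.2877
  Stage 3: F_3 = 10^(7.15/10) = 5.188, G_3 = 10^(−6.02/10) = 0.2500
  Stage 4: F_4 = 10^(6.74/10) = 4.721, G_4 = 10^(37.6/10) = 5754
Friis cascade:
  F = 1.734 + (3.475 − 1)/109.6 + (5.188 − 1)/31.55 + (4.721 − 1)/7.889 = 2.361
NF = 10 log₁₀(2.361) = 3.73 dB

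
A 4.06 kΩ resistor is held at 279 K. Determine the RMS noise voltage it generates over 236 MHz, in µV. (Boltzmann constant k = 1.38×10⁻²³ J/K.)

121 µV

V_n = √(4kTRB)
4kTRB = 4 × 1.38×10⁻²³ × 279 × 4.06×10³ × 2.36×10⁸ = 1.48×10⁻⁸ V²
V_n = √(1.48×10⁻⁸) = 1.21×10⁻⁴ V = 121 µV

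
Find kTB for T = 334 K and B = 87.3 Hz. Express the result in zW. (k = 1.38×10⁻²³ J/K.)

P_n = kTB = 1.38×10⁻²³ × 334 × 8.73×10¹ = 4.02×10⁻¹⁹ W = 402 zW

402 zW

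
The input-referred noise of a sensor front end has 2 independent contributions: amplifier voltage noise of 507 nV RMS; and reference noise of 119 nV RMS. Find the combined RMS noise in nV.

Uncorrelated sources add in power (mean-square): V_tot = √(ΣV_i²)
V_tot = √[(5.07×10⁻⁷)² + (1.19×10⁻⁷)²] = 5.21×10⁻⁷ V = 521 nV

521 nV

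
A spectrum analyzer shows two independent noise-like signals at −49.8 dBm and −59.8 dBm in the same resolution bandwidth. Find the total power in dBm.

−49.4 dBm

Convert to linear, add, convert back:
P₁ = 1.05×10⁻⁸ W, P₂ = 1.05×10⁻⁹ W
P_tot = 1.15×10⁻⁸ W → 10 log₁₀(P_tot / 10⁻³) = −49.4 dBm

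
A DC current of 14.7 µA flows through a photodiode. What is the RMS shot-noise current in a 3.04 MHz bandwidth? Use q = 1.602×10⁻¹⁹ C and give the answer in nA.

I_n = √(2qI·B)
2qI·B = 2 × 1.602×10⁻¹⁹ × 1.47×10⁻⁵ × 3.04×10⁶ = 1.43×10⁻¹⁷ A²
I_n = √(1.43×10⁻¹⁷) = 3.78×10⁻⁹ A = 3.78 nA

3.78 nA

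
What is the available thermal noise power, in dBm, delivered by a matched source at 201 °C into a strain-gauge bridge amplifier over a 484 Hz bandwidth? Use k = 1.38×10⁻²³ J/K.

−145.0 dBm

T = 201 °C + 273.15 = 474.15 K
P_n = kTB = 1.38×10⁻²³ × 474.15 × 4.84×10² = 3.17×10⁻¹⁸ W
In dBm: 10 log₁₀(3.17×10⁻¹⁸ / 10⁻³) = −145.0 dBm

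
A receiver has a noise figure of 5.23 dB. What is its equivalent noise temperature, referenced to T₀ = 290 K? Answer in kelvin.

677 K

F = 10^(5.23/10) = 3.33426
T_e = (F − 1)·T₀ = (3.33426 − 1) × 290 = 677 K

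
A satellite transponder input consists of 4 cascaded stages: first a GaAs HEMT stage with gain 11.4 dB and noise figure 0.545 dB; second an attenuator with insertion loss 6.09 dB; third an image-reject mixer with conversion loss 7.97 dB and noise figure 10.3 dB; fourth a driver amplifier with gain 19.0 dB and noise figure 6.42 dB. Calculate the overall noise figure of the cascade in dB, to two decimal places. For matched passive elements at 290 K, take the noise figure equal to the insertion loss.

Convert to linear (a loss of L dB is a gain of −L dB): F_i = 10^(NF_i/10), G_i = 10^(G_i,dB/10)
  Stage 1: F_1 = 10^(0.545/10) = 1.134, G_1 = 10^(11.4/10) = 13.80
  Stage 2: F_2 = 10^(6.09/10) = 4.064, G_2 = 10^(−6.09/10) = 0.2460
  Stage 3: F_3 = 10^(10.3/10) = 10.72, G_3 = 10^(−7.97/10) = 0.1596
  Stage 4: F_4 = 10^(6.42/10) = 4.385, G_4 = 10^(19.0/10) = 79.43
Friis cascade:
  F = 1.134 + (4.064 − 1)/13.80 + (10.72 − 1)/3.396 + (4.385 − 1)/0.5420 = 10.46
NF = 10 log₁₀(10.46) = 10.20 dB

10.20 dB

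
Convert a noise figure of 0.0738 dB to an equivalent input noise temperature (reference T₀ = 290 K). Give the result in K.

F = 10^(0.0738/10) = 1.01714
T_e = (F − 1)·T₀ = (1.01714 − 1) × 290 = 4.97 K

4.97 K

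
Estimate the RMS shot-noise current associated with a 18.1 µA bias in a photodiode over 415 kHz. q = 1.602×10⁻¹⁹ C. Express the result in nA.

1.55 nA

I_n = √(2qI·B)
2qI·B = 2 × 1.602×10⁻¹⁹ × 1.81×10⁻⁵ × 4.15×10⁵ = 2.41×10⁻¹⁸ A²
I_n = √(2.41×10⁻¹⁸) = 1.55×10⁻⁹ A = 1.55 nA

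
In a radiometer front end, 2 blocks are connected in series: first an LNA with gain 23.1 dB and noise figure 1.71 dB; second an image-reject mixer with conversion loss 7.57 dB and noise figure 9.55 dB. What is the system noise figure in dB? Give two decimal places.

Convert to linear (a loss of L dB is a gain of −L dB): F_i = 10^(NF_i/10), G_i = 10^(G_i,dB/10)
  Stage 1: F_1 = 10^(1.71/10) = 1.483, G_1 = 10^(23.1/10) = 204.2
  Stage 2: F_2 = 10^(9.55/10) = 9.016, G_2 = 10^(−7.57/10) = 0.1750
Friis cascade:
  F = 1.483 + (9.016 − 1)/204.2 = 1.522
NF = 10 log₁₀(1.522) = 1.82 dB

1.82 dB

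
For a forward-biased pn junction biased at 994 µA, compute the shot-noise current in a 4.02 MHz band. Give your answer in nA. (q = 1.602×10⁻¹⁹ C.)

35.8 nA

I_n = √(2qI·B)
2qI·B = 2 × 1.602×10⁻¹⁹ × 9.94×10⁻⁴ × 4.02×10⁶ = 1.28×10⁻¹⁵ A²
I_n = √(1.28×10⁻¹⁵) = 3.58×10⁻⁸ A = 35.8 nA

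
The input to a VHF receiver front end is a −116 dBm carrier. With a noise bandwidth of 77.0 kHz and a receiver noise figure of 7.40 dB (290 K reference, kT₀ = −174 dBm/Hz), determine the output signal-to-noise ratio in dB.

1.7 dB

Noise floor: N = −174 + 10 log₁₀(B) + NF
10 log₁₀(7.70×10⁴) = 48.86 dB
N = −174 + 48.86 + 7.40 = −117.74 dBm
SNR = P_sig − N = −116 − (−117.74) = 1.74 dB → 1.7 dB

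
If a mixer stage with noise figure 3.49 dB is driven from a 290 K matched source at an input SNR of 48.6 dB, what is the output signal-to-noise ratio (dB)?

By definition F = SNR_in/SNR_out, so in dB: SNR_out = SNR_in − NF
SNR_out = 48.6 − 3.49 = 45.11 dB

45.11 dB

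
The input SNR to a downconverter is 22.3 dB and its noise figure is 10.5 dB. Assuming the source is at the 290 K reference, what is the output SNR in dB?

By definition F = SNR_in/SNR_out, so in dB: SNR_out = SNR_in − NF
SNR_out = 22.3 − 10.5 = 11.8 dB

11.8 dB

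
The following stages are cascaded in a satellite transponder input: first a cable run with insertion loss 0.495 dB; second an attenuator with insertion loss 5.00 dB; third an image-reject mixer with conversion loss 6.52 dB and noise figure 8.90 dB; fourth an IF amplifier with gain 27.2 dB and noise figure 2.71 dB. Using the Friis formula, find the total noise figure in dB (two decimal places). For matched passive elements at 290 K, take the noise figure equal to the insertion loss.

Convert to linear (a loss of L dB is a gain of −L dB): F_i = 10^(NF_i/10), G_i = 10^(G_i,dB/10)
  Stage 1: F_1 = 10^(0.495/10) = 1.121, G_1 = 10^(−0.495/10) = 0.8923
  Stage 2: F_2 = 10^(5.00/10) = 3.162, G_2 = 10^(−5.00/10) = 0.3162
  Stage 3: F_3 = 10^(8.90/10) = 7.762, G_3 = 10^(−6.52/10) = 0.2228
  Stage 4: F_4 = 10^(2.71/10) = 1.866, G_4 = 10^(27.2/10) = 524.8
Friis cascade:
  F = 1.121 + (3.162 − 1)/0.8923 + (7.762 − 1)/0.2822 + (1.866 − 1)/0.06288 = 41.29
NF = 10 log₁₀(41.29) = 16.16 dB

16.16 dB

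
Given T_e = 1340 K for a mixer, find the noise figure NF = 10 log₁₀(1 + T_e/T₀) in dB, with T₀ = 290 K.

F = 1 + T_e/T₀ = 1 + 1340/290 = 5.62069
NF = 10 log₁₀(5.62069) = 7.50 dB

7.50 dB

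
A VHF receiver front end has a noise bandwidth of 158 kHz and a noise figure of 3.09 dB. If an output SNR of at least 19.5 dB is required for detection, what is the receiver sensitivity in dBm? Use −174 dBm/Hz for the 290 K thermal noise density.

−99.4 dBm

Sensitivity = −174 + 10 log₁₀(B) + NF + SNR_min
= −174 + 51.99 + 3.09 + 19.5
= −99.42 dBm → −99.4 dBm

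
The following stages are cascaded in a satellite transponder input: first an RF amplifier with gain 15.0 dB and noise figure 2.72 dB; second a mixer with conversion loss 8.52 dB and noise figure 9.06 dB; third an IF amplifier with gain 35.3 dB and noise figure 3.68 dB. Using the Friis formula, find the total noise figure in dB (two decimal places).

3.79 dB

Convert to linear (a loss of L dB is a gain of −L dB): F_i = 10^(NF_i/10), G_i = 10^(G_i,dB/10)
  Stage 1: F_1 = 10^(2.72/10) = 1.871, G_1 = 10^(15.0/10) = 31.62
  Stage 2: F_2 = 10^(9.06/10) = 8.054, G_2 = 10^(−8.52/10) = 0.1406
  Stage 3: F_3 = 10^(3.68/10) = 2.333, G_3 = 10^(35.3/10) = 3388
Friis cascade:
  F = 1.871 + (8.054 − 1)/31.62 + (2.333 − 1)/4.446 = 2.394
NF = 10 log₁₀(2.394) = 3.79 dB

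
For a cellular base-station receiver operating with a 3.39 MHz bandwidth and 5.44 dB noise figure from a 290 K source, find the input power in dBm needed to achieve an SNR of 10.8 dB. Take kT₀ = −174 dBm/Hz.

−92.5 dBm

Sensitivity = −174 + 10 log₁₀(B) + NF + SNR_min
= −174 + 65.3 + 5.44 + 10.8
= −92.46 dBm → −92.5 dBm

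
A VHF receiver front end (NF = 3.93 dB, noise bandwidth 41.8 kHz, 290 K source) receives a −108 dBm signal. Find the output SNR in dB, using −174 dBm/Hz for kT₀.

Noise floor: N = −174 + 10 log₁₀(B) + NF
10 log₁₀(4.18×10⁴) = 46.21 dB
N = −174 + 46.21 + 3.93 = −123.86 dBm
SNR = P_sig − N = −108 − (−123.86) = 15.86 dB → 15.9 dB

15.9 dB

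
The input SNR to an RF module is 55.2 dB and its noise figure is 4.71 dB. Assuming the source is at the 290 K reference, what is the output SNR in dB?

By definition F = SNR_in/SNR_out, so in dB: SNR_out = SNR_in − NF
SNR_out = 55.2 − 4.71 = 50.49 dB

50.49 dB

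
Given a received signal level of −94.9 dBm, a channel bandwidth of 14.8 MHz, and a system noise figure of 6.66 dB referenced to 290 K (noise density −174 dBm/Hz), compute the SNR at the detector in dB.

Noise floor: N = −174 + 10 log₁₀(B) + NF
10 log₁₀(1.48×10⁷) = 71.7 dB
N = −174 + 71.7 + 6.66 = −95.64 dBm
SNR = P_sig − N = −94.9 − (−95.64) = 0.74 dB → 0.7 dB

0.7 dB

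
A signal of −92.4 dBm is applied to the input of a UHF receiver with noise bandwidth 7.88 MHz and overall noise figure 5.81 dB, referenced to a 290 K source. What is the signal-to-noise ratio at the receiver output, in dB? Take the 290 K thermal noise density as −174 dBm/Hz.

6.8 dB

Noise floor: N = −174 + 10 log₁₀(B) + NF
10 log₁₀(7.88×10⁶) = 68.97 dB
N = −174 + 68.97 + 5.81 = −99.22 dBm
SNR = P_sig − N = −92.4 − (−99.22) = 6.82 dB → 6.8 dB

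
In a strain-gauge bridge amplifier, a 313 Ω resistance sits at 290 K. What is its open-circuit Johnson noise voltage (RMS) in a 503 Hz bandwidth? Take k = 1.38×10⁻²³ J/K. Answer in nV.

V_n = √(4kTRB)
4kTRB = 4 × 1.38×10⁻²³ × 290 × 3.13×10² × 5.03×10² = 2.52×10⁻¹⁵ V²
V_n = √(2.52×10⁻¹⁵) = 5.02×10⁻⁸ V = 50.2 nV

50.2 nV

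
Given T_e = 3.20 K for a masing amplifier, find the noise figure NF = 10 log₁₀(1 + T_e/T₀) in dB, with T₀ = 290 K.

F = 1 + T_e/T₀ = 1 + 3.20/290 = 1.01103
NF = 10 log₁₀(1.01103) = 0.048 dB

0.048 dB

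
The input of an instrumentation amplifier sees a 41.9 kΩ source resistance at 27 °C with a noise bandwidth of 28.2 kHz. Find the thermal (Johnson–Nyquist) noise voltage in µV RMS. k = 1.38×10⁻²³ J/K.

T = 27 °C + 273.15 = 300.15 K
V_n = √(4kTRB)
4kTRB = 4 × 1.38×10⁻²³ × 300.15 × 4.19×10⁴ × 2.82×10⁴ = 1.96×10⁻¹¹ V²
V_n = √(1.96×10⁻¹¹) = 4.42×10⁻⁶ V = 4.42 µV

4.42 µV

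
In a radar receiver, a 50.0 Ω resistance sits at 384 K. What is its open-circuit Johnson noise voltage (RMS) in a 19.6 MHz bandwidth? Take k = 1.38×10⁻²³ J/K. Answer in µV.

4.56 µV

V_n = √(4kTRB)
4kTRB = 4 × 1.38×10⁻²³ × 384 × 5.00×10¹ × 1.96×10⁷ = 2.08×10⁻¹¹ V²
V_n = √(2.08×10⁻¹¹) = 4.56×10⁻⁶ V = 4.56 µV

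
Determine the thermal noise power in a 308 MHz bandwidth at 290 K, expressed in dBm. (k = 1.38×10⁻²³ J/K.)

P_n = kTB = 1.38×10⁻²³ × 290 × 3.08×10⁸ = 1.23×10⁻¹² W
In dBm: 10 log₁₀(1.23×10⁻¹² / 10⁻³) = −89.1 dBm

−89.1 dBm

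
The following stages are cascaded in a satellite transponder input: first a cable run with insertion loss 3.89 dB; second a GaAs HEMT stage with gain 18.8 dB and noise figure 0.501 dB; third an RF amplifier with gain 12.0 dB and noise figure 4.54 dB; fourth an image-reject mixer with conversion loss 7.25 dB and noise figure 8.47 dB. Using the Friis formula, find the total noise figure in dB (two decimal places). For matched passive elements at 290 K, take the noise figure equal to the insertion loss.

Convert to linear (a loss of L dB is a gain of −L dB): F_i = 10^(NF_i/10), G_i = 10^(G_i,dB/10)
  Stage 1: F_1 = 10^(3.89/10) = 2.449, G_1 = 10^(−3.89/10) = 0.4083
  Stage 2: F_2 = 10^(0.501/10) = 1.122, G_2 = 10^(18.8/10) = 75.86
  Stage 3: F_3 = 10^(4.54/10) = 2.844, G_3 = 10^(12.0/10) = 15.85
  Stage 4: F_4 = 10^(8.47/10) = 7.031, G_4 = 10^(−7.25/10) = 0.1884
Friis cascade:
  F = 2.449 + (1.122 − 1)/0.4083 + (2.844 − 1)/30.97 + (7.031 − 1)/490.9 = 2.820
NF = 10 log₁₀(2.820) = 4.50 dB

4.50 dB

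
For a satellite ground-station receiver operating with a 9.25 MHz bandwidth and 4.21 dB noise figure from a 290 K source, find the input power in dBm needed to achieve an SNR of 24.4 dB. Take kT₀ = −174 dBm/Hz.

Sensitivity = −174 + 10 log₁₀(B) + NF + SNR_min
= −174 + 69.66 + 4.21 + 24.4
= −75.73 dBm → −75.7 dBm

−75.7 dBm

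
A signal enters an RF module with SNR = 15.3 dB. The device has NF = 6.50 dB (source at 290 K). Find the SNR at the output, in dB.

8.80 dB

By definition F = SNR_in/SNR_out, so in dB: SNR_out = SNR_in − NF
SNR_out = 15.3 − 6.50 = 8.80 dB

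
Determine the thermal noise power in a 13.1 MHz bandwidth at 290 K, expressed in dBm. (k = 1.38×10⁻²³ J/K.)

P_n = kTB = 1.38×10⁻²³ × 290 × 1.31×10⁷ = 5.24×10⁻¹⁴ W
In dBm: 10 log₁₀(5.24×10⁻¹⁴ / 10⁻³) = −102.8 dBm

−102.8 dBm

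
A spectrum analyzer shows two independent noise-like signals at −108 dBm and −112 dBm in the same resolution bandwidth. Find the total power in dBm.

−106.5 dBm

Convert to linear, add, convert back:
P₁ = 1.58×10⁻¹⁴ W, P₂ = 6.31×10⁻¹⁵ W
P_tot = 2.22×10⁻¹⁴ W → 10 log₁₀(P_tot / 10⁻³) = −106.5 dBm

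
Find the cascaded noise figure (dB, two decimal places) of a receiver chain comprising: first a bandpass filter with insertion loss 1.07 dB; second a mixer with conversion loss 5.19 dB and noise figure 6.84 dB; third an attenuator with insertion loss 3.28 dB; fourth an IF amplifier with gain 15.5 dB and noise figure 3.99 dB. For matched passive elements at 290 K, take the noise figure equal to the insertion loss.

13.89 dB

Convert to linear (a loss of L dB is a gain of −L dB): F_i = 10^(NF_i/10), G_i = 10^(G_i,dB/10)
  Stage 1: F_1 = 10^(1.07/10) = 1.279, G_1 = 10^(−1.07/10) = 0.7816
  Stage 2: F_2 = 10^(6.84/10) = 4.831, G_2 = 10^(−5.19/10) = 0.3027
  Stage 3: F_3 = 10^(3.28/10) = 2.128, G_3 = 10^(−3.28/10) = 0.4699
  Stage 4: F_4 = 10^(3.99/10) = 2.506, G_4 = 10^(15.5/10) = 35.48
Friis cascade:
  F = 1.279 + (4.831 − 1)/0.7816 + (2.128 − 1)/0.2366 + (2.506 − 1)/0.1112 = 24.50
NF = 10 log₁₀(24.50) = 13.89 dB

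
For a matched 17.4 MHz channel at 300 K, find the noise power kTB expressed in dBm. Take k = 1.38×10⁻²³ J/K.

−101.4 dBm

P_n = kTB = 1.38×10⁻²³ × 300 × 1.74×10⁷ = 7.20×10⁻¹⁴ W
In dBm: 10 log₁₀(7.20×10⁻¹⁴ / 10⁻³) = −101.4 dBm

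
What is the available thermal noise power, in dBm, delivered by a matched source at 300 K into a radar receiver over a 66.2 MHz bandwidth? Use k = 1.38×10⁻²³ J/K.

P_n = kTB = 1.38×10⁻²³ × 300 × 6.62×10⁷ = 2.74×10⁻¹³ W
In dBm: 10 log₁₀(2.74×10⁻¹³ / 10⁻³) = −95.6 dBm

−95.6 dBm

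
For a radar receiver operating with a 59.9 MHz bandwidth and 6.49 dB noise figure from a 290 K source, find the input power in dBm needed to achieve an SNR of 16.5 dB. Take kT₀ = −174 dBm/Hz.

Sensitivity = −174 + 10 log₁₀(B) + NF + SNR_min
= −174 + 77.77 + 6.49 + 16.5
= −73.24 dBm → −73.2 dBm

−73.2 dBm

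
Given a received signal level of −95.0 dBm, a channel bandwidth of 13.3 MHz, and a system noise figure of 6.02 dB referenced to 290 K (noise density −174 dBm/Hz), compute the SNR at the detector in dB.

1.7 dB

Noise floor: N = −174 + 10 log₁₀(B) + NF
10 log₁₀(1.33×10⁷) = 71.24 dB
N = −174 + 71.24 + 6.02 = −96.74 dBm
SNR = P_sig − N = −95.0 − (−96.74) = 1.74 dB → 1.7 dB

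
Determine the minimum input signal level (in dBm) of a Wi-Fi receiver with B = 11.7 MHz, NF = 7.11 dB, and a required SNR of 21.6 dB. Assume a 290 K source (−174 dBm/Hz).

Sensitivity = −174 + 10 log₁₀(B) + NF + SNR_min
= −174 + 70.68 + 7.11 + 21.6
= −74.61 dBm → −74.6 dBm

−74.6 dBm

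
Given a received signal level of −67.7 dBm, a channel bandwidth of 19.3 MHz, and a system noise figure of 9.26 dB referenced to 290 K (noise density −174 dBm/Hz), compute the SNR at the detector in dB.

Noise floor: N = −174 + 10 log₁₀(B) + NF
10 log₁₀(1.93×10⁷) = 72.86 dB
N = −174 + 72.86 + 9.26 = −91.88 dBm
SNR = P_sig − N = −67.7 − (−91.88) = 24.18 dB → 24.2 dB

24.2 dB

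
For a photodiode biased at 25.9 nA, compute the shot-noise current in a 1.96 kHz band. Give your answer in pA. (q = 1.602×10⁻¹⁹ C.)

I_n = √(2qI·B)
2qI·B = 2 × 1.602×10⁻¹⁹ × 2.59×10⁻⁸ × 1.96×10³ = 1.63×10⁻²³ A²
I_n = √(1.63×10⁻²³) = 4.03×10⁻¹² A = 4.03 pA

4.03 pA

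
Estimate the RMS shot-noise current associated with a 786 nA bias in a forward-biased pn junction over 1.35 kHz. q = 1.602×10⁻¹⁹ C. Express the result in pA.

I_n = √(2qI·B)
2qI·B = 2 × 1.602×10⁻¹⁹ × 7.86×10⁻⁷ × 1.35×10³ = 3.40×10⁻²² A²
I_n = √(3.40×10⁻²²) = 1.84×10⁻¹¹ A = 18.4 pA

18.4 pA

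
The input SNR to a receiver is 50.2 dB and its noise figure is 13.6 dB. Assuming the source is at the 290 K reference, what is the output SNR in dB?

By definition F = SNR_in/SNR_out, so in dB: SNR_out = SNR_in − NF
SNR_out = 50.2 − 13.6 = 36.6 dB

36.6 dB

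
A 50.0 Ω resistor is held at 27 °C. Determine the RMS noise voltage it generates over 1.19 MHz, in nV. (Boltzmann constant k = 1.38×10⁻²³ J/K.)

T = 27 °C + 273.15 = 300.15 K
V_n = √(4kTRB)
4kTRB = 4 × 1.38×10⁻²³ × 300.15 × 5.00×10¹ × 1.19×10⁶ = 9.86×10⁻¹³ V²
V_n = √(9.86×10⁻¹³) = 9.93×10⁻⁷ V = 993 nV

993 nV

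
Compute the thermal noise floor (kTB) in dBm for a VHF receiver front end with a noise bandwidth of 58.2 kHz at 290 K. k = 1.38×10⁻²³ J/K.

P_n = kTB = 1.38×10⁻²³ × 290 × 5.82×10⁴ = 2.33×10⁻¹⁶ W
In dBm: 10 log₁₀(2.33×10⁻¹⁶ / 10⁻³) = −126.3 dBm

−126.3 dBm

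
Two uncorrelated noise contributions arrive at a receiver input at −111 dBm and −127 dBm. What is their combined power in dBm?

−110.9 dBm

Convert to linear, add, convert back:
P₁ = 7.94×10⁻¹⁵ W, P₂ = 2.00×10⁻¹⁶ W
P_tot = 8.14×10⁻¹⁵ W → 10 log₁₀(P_tot / 10⁻³) = −110.9 dBm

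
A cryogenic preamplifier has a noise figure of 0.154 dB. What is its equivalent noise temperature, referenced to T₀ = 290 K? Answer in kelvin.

10.5 K

F = 10^(0.154/10) = 1.0361
T_e = (F − 1)·T₀ = (1.0361 − 1) × 290 = 10.5 K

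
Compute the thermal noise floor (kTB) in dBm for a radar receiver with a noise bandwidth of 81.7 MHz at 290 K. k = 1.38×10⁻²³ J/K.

P_n = kTB = 1.38×10⁻²³ × 290 × 8.17×10⁷ = 3.27×10⁻¹³ W
In dBm: 10 log₁₀(3.27×10⁻¹³ / 10⁻³) = −94.9 dBm

−94.9 dBm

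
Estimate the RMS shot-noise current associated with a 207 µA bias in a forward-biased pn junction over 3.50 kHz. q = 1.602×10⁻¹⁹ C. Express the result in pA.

I_n = √(2qI·B)
2qI·B = 2 × 1.602×10⁻¹⁹ × 2.07×10⁻⁴ × 3.50×10³ = 2.32×10⁻¹⁹ A²
I_n = √(2.32×10⁻¹⁹) = 4.82×10⁻¹⁰ A = 482 pA

482 pA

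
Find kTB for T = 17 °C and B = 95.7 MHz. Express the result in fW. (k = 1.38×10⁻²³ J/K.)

T = 17 °C + 273.15 = 290.15 K
P_n = kTB = 1.38×10⁻²³ × 290.15 × 9.57×10⁷ = 3.83×10⁻¹³ W = 383 fW

383 fW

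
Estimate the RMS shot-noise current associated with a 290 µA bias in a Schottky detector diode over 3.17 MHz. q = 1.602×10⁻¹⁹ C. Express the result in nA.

I_n = √(2qI·B)
2qI·B = 2 × 1.602×10⁻¹⁹ × 2.90×10⁻⁴ × 3.17×10⁶ = 2.95×10⁻¹⁶ A²
I_n = √(2.95×10⁻¹⁶) = 1.72×10⁻⁸ A = 17.2 nA

17.2 nA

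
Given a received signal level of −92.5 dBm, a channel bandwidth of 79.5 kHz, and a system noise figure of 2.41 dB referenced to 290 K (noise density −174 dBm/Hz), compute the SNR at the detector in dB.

Noise floor: N = −174 + 10 log₁₀(B) + NF
10 log₁₀(7.95×10⁴) = 49 dB
N = −174 + 49 + 2.41 = −122.59 dBm
SNR = P_sig − N = −92.5 − (−122.59) = 30.09 dB → 30.1 dB

30.1 dB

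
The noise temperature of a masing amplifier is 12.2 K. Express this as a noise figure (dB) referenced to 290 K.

0.179 dB

F = 1 + T_e/T₀ = 1 + 12.2/290 = 1.04207
NF = 10 log₁₀(1.04207) = 0.179 dB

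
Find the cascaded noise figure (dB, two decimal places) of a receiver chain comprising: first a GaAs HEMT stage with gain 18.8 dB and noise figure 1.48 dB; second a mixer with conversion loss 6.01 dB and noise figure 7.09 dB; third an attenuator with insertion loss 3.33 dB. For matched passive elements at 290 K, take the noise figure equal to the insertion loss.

1.82 dB

Convert to linear (a loss of L dB is a gain of −L dB): F_i = 10^(NF_i/10), G_i = 10^(G_i,dB/10)
  Stage 1: F_1 = 10^(1.48/10) = 1.406, G_1 = 10^(18.8/10) = 75.86
  Stage 2: F_2 = 10^(7.09/10) = 5.117, G_2 = 10^(−6.01/10) = 0.2506
  Stage 3: F_3 = 10^(3.33/10) = 2.153, G_3 = 10^(−3.33/10) = 0.4645
Friis cascade:
  F = 1.406 + (5.117 − 1)/75.86 + (2.153 − 1)/19.01 = 1.521
NF = 10 log₁₀(1.521) = 1.82 dB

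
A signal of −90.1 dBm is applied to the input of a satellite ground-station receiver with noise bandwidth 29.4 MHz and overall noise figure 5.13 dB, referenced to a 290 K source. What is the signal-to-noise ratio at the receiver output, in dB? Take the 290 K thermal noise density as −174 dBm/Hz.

Noise floor: N = −174 + 10 log₁₀(B) + NF
10 log₁₀(2.94×10⁷) = 74.68 dB
N = −174 + 74.68 + 5.13 = −94.19 dBm
SNR = P_sig − N = −90.1 − (−94.19) = 4.09 dB → 4.1 dB

4.1 dB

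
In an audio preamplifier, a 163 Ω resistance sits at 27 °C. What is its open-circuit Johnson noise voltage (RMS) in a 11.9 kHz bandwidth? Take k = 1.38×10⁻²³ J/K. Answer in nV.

179 nV

T = 27 °C + 273.15 = 300.15 K
V_n = √(4kTRB)
4kTRB = 4 × 1.38×10⁻²³ × 300.15 × 1.63×10² × 1.19×10⁴ = 3.21×10⁻¹⁴ V²
V_n = √(3.21×10⁻¹⁴) = 1.79×10⁻⁷ V = 179 nV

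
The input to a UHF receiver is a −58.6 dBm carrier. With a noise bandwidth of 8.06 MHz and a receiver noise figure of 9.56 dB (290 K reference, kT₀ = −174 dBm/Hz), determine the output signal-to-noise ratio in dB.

Noise floor: N = −174 + 10 log₁₀(B) + NF
10 log₁₀(8.06×10⁶) = 69.06 dB
N = −174 + 69.06 + 9.56 = −95.38 dBm
SNR = P_sig − N = −58.6 − (−95.38) = 36.78 dB → 36.8 dB

36.8 dB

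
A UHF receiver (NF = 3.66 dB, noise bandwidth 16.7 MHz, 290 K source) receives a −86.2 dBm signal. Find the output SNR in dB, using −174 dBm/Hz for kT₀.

Noise floor: N = −174 + 10 log₁₀(B) + NF
10 log₁₀(1.67×10⁷) = 72.23 dB
N = −174 + 72.23 + 3.66 = −98.11 dBm
SNR = P_sig − N = −86.2 − (−98.11) = 11.91 dB → 11.9 dB

11.9 dB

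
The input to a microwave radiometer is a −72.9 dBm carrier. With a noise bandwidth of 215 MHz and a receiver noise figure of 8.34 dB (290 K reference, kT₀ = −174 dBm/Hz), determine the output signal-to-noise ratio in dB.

9.4 dB

Noise floor: N = −174 + 10 log₁₀(B) + NF
10 log₁₀(2.15×10⁸) = 83.32 dB
N = −174 + 83.32 + 8.34 = −82.34 dBm
SNR = P_sig − N = −72.9 − (−82.34) = 9.44 dB → 9.4 dB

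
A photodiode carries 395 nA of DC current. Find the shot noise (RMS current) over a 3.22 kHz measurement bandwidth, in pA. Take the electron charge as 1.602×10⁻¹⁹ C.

20.2 pA

I_n = √(2qI·B)
2qI·B = 2 × 1.602×10⁻¹⁹ × 3.95×10⁻⁷ × 3.22×10³ = 4.08×10⁻²² A²
I_n = √(4.08×10⁻²²) = 2.02×10⁻¹¹ A = 20.2 pA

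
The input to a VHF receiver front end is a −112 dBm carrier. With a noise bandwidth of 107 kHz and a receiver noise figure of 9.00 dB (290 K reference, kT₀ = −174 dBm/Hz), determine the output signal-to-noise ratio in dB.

2.7 dB

Noise floor: N = −174 + 10 log₁₀(B) + NF
10 log₁₀(1.07×10⁵) = 50.29 dB
N = −174 + 50.29 + 9.00 = −114.71 dBm
SNR = P_sig − N = −112 − (−114.71) = 2.71 dB → 2.7 dB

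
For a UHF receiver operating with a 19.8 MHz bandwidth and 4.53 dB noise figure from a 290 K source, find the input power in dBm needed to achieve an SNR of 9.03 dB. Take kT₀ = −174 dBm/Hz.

−87.5 dBm

Sensitivity = −174 + 10 log₁₀(B) + NF + SNR_min
= −174 + 72.97 + 4.53 + 9.03
= −87.47 dBm → −87.5 dBm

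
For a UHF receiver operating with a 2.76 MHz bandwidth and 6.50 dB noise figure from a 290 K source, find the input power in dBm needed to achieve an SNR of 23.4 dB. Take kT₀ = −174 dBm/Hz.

−79.7 dBm

Sensitivity = −174 + 10 log₁₀(B) + NF + SNR_min
= −174 + 64.41 + 6.50 + 23.4
= −79.69 dBm → −79.7 dBm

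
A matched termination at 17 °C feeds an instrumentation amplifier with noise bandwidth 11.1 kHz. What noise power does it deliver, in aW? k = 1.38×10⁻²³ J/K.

T = 17 °C + 273.15 = 290.15 K
P_n = kTB = 1.38×10⁻²³ × 290.15 × 1.11×10⁴ = 4.44×10⁻¹⁷ W = 44.4 aW

44.4 aW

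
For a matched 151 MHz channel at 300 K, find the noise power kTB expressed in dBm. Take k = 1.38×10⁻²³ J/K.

−92.0 dBm

P_n = kTB = 1.38×10⁻²³ × 300 × 1.51×10⁸ = 6.25×10⁻¹³ W
In dBm: 10 log₁₀(6.25×10⁻¹³ / 10⁻³) = −92.0 dBm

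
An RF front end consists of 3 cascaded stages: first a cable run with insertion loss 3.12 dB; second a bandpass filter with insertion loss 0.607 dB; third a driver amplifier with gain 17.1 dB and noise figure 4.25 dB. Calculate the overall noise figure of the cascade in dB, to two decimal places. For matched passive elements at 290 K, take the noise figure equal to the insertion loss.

7.98 dB

Convert to linear (a loss of L dB is a gain of −L dB): F_i = 10^(NF_i/10), G_i = 10^(G_i,dB/10)
  Stage 1: F_1 = 10^(3.12/10) = 2.051, G_1 = 10^(−3.12/10) = 0.4875
  Stage 2: F_2 = 10^(0.607/10) = 1.150, G_2 = 10^(−0.607/10) = 0.8696
  Stage 3: F_3 = 10^(4.25/10) = 2.661, G_3 = 10^(17.1/10) = 51.29
Friis cascade:
  F = 2.051 + (1.150 − 1)/0.4875 + (2.661 − 1)/0.4239 = 6.276
NF = 10 log₁₀(6.276) = 7.98 dB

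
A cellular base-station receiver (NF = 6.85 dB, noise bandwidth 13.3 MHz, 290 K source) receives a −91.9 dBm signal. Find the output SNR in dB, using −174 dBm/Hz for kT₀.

4.0 dB

Noise floor: N = −174 + 10 log₁₀(B) + NF
10 log₁₀(1.33×10⁷) = 71.24 dB
N = −174 + 71.24 + 6.85 = −95.91 dBm
SNR = P_sig − N = −91.9 − (−95.91) = 4.01 dB → 4.0 dB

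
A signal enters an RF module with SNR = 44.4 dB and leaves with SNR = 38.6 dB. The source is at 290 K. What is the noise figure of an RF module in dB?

NF (dB) = SNR_in(dB) − SNR_out(dB) when the source is at T₀
NF = 44.4 − 38.6 = 5.8 dB

5.8 dB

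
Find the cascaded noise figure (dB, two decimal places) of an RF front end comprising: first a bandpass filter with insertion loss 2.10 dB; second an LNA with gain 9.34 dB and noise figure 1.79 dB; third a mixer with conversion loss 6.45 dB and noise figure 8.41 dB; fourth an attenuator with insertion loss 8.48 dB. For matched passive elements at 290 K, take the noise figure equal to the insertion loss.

9.35 dB

Convert to linear (a loss of L dB is a gain of −L dB): F_i = 10^(NF_i/10), G_i = 10^(G_i,dB/10)
  Stage 1: F_1 = 10^(2.10/10) = 1.622, G_1 = 10^(−2.10/10) = 0.6166
  Stage 2: F_2 = 10^(1.79/10) = 1.510, G_2 = 10^(9.34/10) = 8.590
  Stage 3: F_3 = 10^(8.41/10) = 6.934, G_3 = 10^(−6.45/10) = 0.2265
  Stage 4: F_4 = 10^(8.48/10) = 7.047, G_4 = 10^(−8.48/10) = 0.1419
Friis cascade:
  F = 1.622 + (1.510 − 1)/0.6166 + (6.934 − 1)/5.297 + (7.047 − 1)/1.199 = 8.611
NF = 10 log₁₀(8.611) = 9.35 dB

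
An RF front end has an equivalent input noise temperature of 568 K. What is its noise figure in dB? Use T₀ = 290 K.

4.71 dB

F = 1 + T_e/T₀ = 1 + 568/290 = 2.95862
NF = 10 log₁₀(2.95862) = 4.71 dB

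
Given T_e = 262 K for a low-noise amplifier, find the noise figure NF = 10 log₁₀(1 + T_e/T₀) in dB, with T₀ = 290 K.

F = 1 + T_e/T₀ = 1 + 262/290 = 1.90345
NF = 10 log₁₀(1.90345) = 2.80 dB

2.80 dB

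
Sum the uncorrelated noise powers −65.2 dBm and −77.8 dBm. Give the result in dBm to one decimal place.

Convert to linear, add, convert back:
P₁ = 3.02×10⁻¹⁰ W, P₂ = 1.66×10⁻¹¹ W
P_tot = 3.19×10⁻¹⁰ W → 10 log₁₀(P_tot / 10⁻³) = −65.0 dBm

−65.0 dBm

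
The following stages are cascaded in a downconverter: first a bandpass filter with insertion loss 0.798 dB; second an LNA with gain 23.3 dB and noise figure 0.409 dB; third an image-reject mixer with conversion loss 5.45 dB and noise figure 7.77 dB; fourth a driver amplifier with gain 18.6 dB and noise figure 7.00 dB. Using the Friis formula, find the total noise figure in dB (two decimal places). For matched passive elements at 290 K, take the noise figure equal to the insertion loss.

1.55 dB

Convert to linear (a loss of L dB is a gain of −L dB): F_i = 10^(NF_i/10), G_i = 10^(G_i,dB/10)
  Stage 1: F_1 = 10^(0.798/10) = 1.202, G_1 = 10^(−0.798/10) = 0.8321
  Stage 2: F_2 = 10^(0.409/10) = 1.099, G_2 = 10^(23.3/10) = 213.8
  Stage 3: F_3 = 10^(7.77/10) = 5.984, G_3 = 10^(−5.45/10) = 0.2851
  Stage 4: F_4 = 10^(7.00/10) = 5.012, G_4 = 10^(18.6/10) = 72.44
Friis cascade:
  F = 1.202 + (1.099 − 1)/0.8321 + (5.984 − 1)/177.9 + (5.012 − 1)/50.72 = 1.427
NF = 10 log₁₀(1.427) = 1.55 dB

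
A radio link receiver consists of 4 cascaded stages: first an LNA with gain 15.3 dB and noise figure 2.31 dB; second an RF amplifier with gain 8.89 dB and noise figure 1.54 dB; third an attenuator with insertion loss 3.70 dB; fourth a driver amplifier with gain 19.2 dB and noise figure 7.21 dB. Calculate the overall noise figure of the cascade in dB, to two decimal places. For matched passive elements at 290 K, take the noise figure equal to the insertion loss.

Convert to linear (a loss of L dB is a gain of −L dB): F_i = 10^(NF_i/10), G_i = 10^(G_i,dB/10)
  Stage 1: F_1 = 10^(2.31/10) = 1.702, G_1 = 10^(15.3/10) = 33.88
  Stage 2: F_2 = 10^(1.54/10) = 1.426, G_2 = 10^(8.89/10) = 7.745
  Stage 3: F_3 = 10^(3.70/10) = 2.344, G_3 = 10^(−3.70/10) = 0.4266
  Stage 4: F_4 = 10^(7.21/10) = 5.260, G_4 = 10^(19.2/10) = 83.18
Friis cascade:
  F = 1.702 + (1.426 − 1)/33.88 + (2.344 − 1)/262.4 + (5.260 − 1)/111.9 = 1.758
NF = 10 log₁₀(1.758) = 2.45 dB

2.45 dB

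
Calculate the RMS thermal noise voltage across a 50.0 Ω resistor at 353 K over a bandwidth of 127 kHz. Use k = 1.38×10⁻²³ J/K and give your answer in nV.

352 nV

V_n = √(4kTRB)
4kTRB = 4 × 1.38×10⁻²³ × 353 × 5.00×10¹ × 1.27×10⁵ = 1.24×10⁻¹³ V²
V_n = √(1.24×10⁻¹³) = 3.52×10⁻⁷ V = 352 nV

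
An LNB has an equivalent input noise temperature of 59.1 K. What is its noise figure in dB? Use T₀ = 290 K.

0.806 dB

F = 1 + T_e/T₀ = 1 + 59.1/290 = 1.20379
NF = 10 log₁₀(1.20379) = 0.806 dB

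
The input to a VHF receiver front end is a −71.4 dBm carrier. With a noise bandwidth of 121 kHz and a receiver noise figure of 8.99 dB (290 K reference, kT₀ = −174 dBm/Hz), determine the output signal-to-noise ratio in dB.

Noise floor: N = −174 + 10 log₁₀(B) + NF
10 log₁₀(1.21×10⁵) = 50.83 dB
N = −174 + 50.83 + 8.99 = −114.18 dBm
SNR = P_sig − N = −71.4 − (−114.18) = 42.78 dB → 42.8 dB

42.8 dB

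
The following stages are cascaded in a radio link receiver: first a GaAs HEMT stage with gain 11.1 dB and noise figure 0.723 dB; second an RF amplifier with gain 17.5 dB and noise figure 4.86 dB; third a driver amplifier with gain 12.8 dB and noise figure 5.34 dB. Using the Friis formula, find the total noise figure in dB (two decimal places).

1.29 dB

Convert to linear (a loss of L dB is a gain of −L dB): F_i = 10^(NF_i/10), G_i = 10^(G_i,dB/10)
  Stage 1: F_1 = 10^(0.723/10) = 1.181, G_1 = 10^(11.1/10) = 12.88
  Stage 2: F_2 = 10^(4.86/10) = 3.062, G_2 = 10^(17.5/10) = 56.23
  Stage 3: F_3 = 10^(5.34/10) = 3.420, G_3 = 10^(12.8/10) = 19.05
Friis cascade:
  F = 1.181 + (3.062 − 1)/12.88 + (3.420 − 1)/724.4 = 1.345
NF = 10 log₁₀(1.345) = 1.29 dB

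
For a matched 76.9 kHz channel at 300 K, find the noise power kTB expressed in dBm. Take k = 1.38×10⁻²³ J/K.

P_n = kTB = 1.38×10⁻²³ × 300 × 7.69×10⁴ = 3.18×10⁻¹⁶ W
In dBm: 10 log₁₀(3.18×10⁻¹⁶ / 10⁻³) = −125.0 dBm

−125.0 dBm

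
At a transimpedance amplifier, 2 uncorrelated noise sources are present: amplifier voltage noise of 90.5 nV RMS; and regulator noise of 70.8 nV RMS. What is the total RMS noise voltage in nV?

115 nV

Uncorrelated sources add in power (mean-square): V_tot = √(ΣV_i²)
V_tot = √[(9.05×10⁻⁸)² + (7.08×10⁻⁸)²] = 1.15×10⁻⁷ V = 115 nV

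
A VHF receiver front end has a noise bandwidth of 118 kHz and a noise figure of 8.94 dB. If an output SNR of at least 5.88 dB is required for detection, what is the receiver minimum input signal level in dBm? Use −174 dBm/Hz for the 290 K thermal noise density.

−108.5 dBm

Sensitivity = −174 + 10 log₁₀(B) + NF + SNR_min
= −174 + 50.72 + 8.94 + 5.88
= −108.46 dBm → −108.5 dBm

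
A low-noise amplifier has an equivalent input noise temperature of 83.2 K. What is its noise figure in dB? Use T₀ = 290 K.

F = 1 + T_e/T₀ = 1 + 83.2/290 = 1.2869
NF = 10 log₁₀(1.2869) = 1.10 dB

1.10 dB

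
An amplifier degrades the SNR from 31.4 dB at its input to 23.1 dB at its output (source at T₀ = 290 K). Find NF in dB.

NF (dB) = SNR_in(dB) − SNR_out(dB) when the source is at T₀
NF = 31.4 − 23.1 = 8.3 dB

8.3 dB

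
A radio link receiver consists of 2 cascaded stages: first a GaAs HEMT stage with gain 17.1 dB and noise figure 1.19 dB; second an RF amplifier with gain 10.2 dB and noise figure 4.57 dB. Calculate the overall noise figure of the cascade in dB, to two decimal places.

1.31 dB

Convert to linear (a loss of L dB is a gain of −L dB): F_i = 10^(NF_i/10), G_i = 10^(G_i,dB/10)
  Stage 1: F_1 = 10^(1.19/10) = 1.315, G_1 = 10^(17.1/10) = 51.29
  Stage 2: F_2 = 10^(4.57/10) = 2.864, G_2 = 10^(10.2/10) = 10.47
Friis cascade:
  F = 1.315 + (2.864 − 1)/51.29 = 1.352
NF = 10 log₁₀(1.352) = 1.31 dB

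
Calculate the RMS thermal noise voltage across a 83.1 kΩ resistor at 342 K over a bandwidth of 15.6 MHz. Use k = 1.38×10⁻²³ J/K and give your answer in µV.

V_n = √(4kTRB)
4kTRB = 4 × 1.38×10⁻²³ × 342 × 8.31×10⁴ × 1.56×10⁷ = 2.45×10⁻⁸ V²
V_n = √(2.45×10⁻⁸) = 1.56×10⁻⁴ V = 156 µV

156 µV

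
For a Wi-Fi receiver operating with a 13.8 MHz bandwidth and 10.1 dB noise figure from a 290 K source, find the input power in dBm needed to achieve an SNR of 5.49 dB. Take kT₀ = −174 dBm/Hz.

Sensitivity = −174 + 10 log₁₀(B) + NF + SNR_min
= −174 + 71.4 + 10.1 + 5.49
= −87.01 dBm → −87.0 dBm

−87.0 dBm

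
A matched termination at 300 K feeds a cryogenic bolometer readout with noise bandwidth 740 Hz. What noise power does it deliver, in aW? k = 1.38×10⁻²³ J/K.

P_n = kTB = 1.38×10⁻²³ × 300 × 7.40×10² = 3.06×10⁻¹⁸ W = 3.06 aW

3.06 aW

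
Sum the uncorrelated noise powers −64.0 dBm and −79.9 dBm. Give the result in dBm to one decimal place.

Convert to linear, add, convert back:
P₁ = 3.98×10⁻¹⁰ W, P₂ = 1.02×10⁻¹¹ W
P_tot = 4.08×10⁻¹⁰ W → 10 log₁₀(P_tot / 10⁻³) = −63.9 dBm

−63.9 dBm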